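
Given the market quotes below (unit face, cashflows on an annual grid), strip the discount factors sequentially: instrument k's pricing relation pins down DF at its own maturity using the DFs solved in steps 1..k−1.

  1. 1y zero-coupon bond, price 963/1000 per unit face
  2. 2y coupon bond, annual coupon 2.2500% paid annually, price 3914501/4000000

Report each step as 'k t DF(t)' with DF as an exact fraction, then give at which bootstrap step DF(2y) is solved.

1 1 963/1000
2 2 9359/10000
DF(2y) is solved at step 2

step 1 [1y] zero: DF = P = 963/1000 ≈ 0.963000
step 2 [2y] bond c/1=9/400: DF=(3914501/4000000 − 9/400·(0.963000))/(1+9/400) = 9359/10000 ≈ 0.935900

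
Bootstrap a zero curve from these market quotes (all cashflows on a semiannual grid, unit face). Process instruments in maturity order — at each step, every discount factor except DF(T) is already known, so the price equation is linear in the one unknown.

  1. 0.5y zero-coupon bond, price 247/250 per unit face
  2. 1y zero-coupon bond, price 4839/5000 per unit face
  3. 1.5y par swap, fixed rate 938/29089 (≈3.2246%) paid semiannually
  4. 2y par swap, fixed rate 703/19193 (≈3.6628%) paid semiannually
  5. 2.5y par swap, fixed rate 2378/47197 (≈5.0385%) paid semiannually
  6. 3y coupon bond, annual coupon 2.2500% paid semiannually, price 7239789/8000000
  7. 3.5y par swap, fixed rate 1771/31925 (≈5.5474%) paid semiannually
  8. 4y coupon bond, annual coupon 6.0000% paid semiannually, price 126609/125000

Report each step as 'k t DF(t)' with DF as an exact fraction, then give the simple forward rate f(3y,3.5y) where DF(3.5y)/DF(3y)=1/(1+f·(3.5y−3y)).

step 1 [0.5y] zero: DF = P = 247/250 ≈ 0.988000
step 2 [1y] zero: DF = P = 4839/5000 ≈ 0.967800
step 3 [1.5y] swap r/2=469/29089: DF=(1 − 469/29089·(0.988000+0.967800))/(1+469/29089) = 9531/10000 ≈ 0.953100
step 4 [2y] swap r/2=703/38386: DF=(1 − 703/38386·(0.988000+0.967800+0.953100))/(1+703/38386) = 9297/10000 ≈ 0.929700
step 5 [2.5y] swap r/2=1189/47197: DF=(1 − 1189/47197·(0.988000+0.967800+0.953100+0.929700))/(1+1189/47197) = 8811/10000 ≈ 0.881100
step 6 [3y] bond c/2=9/800: DF=(7239789/8000000 − 9/800·(0.988000+0.967800+0.953100+0.929700+0.881100))/(1+9/800) = 1053/1250 ≈ 0.842400
step 7 [3.5y] swap r/2=1771/63850: DF=(1 − 1771/63850·(0.988000+0.967800+0.953100+0.929700+0.881100+0.842400))/(1+1771/63850) = 8229/10000 ≈ 0.822900
step 8 [4y] bond c/2=3/100: DF=(126609/125000 − 3/100·(0.988000+0.967800+0.953100+0.929700+0.881100+0.842400+0.822900))/(1+3/100) = 3987/5000 ≈ 0.797400

1 1/2 247/250
2 1 4839/5000
3 3/2 9531/10000
4 2 9297/10000
5 5/2 8811/10000
6 3 1053/1250
7 7/2 8229/10000
8 4 3987/5000
f(3y,3.5y) = ((1053/1250)/(8229/10000) − 1)/(1/2) = 10/211 ≈ 4.7393%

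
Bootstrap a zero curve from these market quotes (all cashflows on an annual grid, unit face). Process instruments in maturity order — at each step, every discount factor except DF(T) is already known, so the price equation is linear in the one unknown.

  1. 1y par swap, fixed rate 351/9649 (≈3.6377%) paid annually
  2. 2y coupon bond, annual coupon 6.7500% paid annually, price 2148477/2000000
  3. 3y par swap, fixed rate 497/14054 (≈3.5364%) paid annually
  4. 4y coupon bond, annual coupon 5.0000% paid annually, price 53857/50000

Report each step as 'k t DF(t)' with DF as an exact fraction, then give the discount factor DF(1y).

1 1 9649/10000
2 2 9453/10000
3 3 4503/5000
4 4 223/250
DF(1y) = 9649/10000 ≈ 0.964900

step 1 [1y] swap r/1=351/9649: DF=(1 − 351/9649·(0))/(1+351/9649) = 9649/10000 ≈ 0.964900
step 2 [2y] bond c/1=27/400: DF=(2148477/2000000 − 27/400·(0.964900))/(1+27/400) = 9453/10000 ≈ 0.945300
step 3 [3y] swap r/1=497/14054: DF=(1 − 497/14054·(0.964900+0.945300))/(1+497/14054) = 4503/5000 ≈ 0.900600
step 4 [4y] bond c/1=1/20: DF=(53857/50000 − 1/20·(0.964900+0.945300+0.900600))/(1+1/20) = 223/250 ≈ 0.892000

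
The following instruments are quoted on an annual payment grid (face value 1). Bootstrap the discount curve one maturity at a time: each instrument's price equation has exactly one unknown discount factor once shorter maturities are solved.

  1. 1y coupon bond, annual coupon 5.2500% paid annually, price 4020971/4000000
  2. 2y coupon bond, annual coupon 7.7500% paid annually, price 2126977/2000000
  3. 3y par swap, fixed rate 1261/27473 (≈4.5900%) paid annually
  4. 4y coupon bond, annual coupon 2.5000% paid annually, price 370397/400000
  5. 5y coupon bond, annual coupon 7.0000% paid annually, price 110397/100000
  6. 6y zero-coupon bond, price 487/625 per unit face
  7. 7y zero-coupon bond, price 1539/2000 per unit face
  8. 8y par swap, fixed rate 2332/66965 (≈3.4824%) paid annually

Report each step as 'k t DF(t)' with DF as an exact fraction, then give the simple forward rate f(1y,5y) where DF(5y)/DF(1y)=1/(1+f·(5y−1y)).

step 1 [1y] bond c/1=21/400: DF=(4020971/4000000 − 21/400·(0))/(1+21/400) = 9551/10000 ≈ 0.955100
step 2 [2y] bond c/1=31/400: DF=(2126977/2000000 − 31/400·(0.955100))/(1+31/400) = 9183/10000 ≈ 0.918300
step 3 [3y] swap r/1=1261/27473: DF=(1 − 1261/27473·(0.955100+0.918300))/(1+1261/27473) = 8739/10000 ≈ 0.873900
step 4 [4y] bond c/1=1/40: DF=(370397/400000 − 1/40·(0.955100+0.918300+0.873900))/(1+1/40) = 2091/2500 ≈ 0.836400
step 5 [5y] bond c/1=7/100: DF=(110397/100000 − 7/100·(0.955100+0.918300+0.873900+0.836400))/(1+7/100) = 7973/10000 ≈ 0.797300
step 6 [6y] zero: DF = P = 487/625 ≈ 0.779200
step 7 [7y] zero: DF = P = 1539/2000 ≈ 0.769500
step 8 [8y] swap r/1=2332/66965: DF=(1 − 2332/66965·(0.955100+0.918300+0.873900+0.836400+0.797300+0.779200+0.769500))/(1+2332/66965) = 1917/2500 ≈ 0.766800

1 1 9551/10000
2 2 9183/10000
3 3 8739/10000
4 4 2091/2500
5 5 7973/10000
6 6 487/625
7 7 1539/2000
8 8 1917/2500
f(1y,5y) = ((9551/10000)/(7973/10000) − 1)/(4) = 789/15946 ≈ 4.9479%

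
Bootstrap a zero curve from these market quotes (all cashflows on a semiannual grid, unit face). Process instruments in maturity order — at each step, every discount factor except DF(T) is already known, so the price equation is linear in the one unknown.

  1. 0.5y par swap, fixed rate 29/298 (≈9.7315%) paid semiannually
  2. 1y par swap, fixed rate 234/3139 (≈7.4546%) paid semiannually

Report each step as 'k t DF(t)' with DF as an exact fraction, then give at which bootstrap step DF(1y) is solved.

step 1 [0.5y] swap r/2=29/596: DF=(1 − 29/596·(0))/(1+29/596) = 596/625 ≈ 0.953600
step 2 [1y] swap r/2=117/3139: DF=(1 − 117/3139·(0.953600))/(1+117/3139) = 4649/5000 ≈ 0.929800

1 1/2 596/625
2 1 4649/5000
DF(1y) is solved at step 2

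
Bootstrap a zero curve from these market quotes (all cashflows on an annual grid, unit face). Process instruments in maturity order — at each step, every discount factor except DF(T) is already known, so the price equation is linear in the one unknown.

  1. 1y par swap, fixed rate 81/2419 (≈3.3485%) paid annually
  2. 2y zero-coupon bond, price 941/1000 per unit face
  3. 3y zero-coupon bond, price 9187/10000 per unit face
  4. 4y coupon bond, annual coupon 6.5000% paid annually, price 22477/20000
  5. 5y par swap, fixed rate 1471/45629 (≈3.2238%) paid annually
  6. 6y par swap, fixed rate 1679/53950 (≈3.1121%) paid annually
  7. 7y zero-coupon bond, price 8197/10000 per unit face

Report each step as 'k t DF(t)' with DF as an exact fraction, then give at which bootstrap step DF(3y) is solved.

step 1 [1y] swap r/1=81/2419: DF=(1 − 81/2419·(0))/(1+81/2419) = 2419/2500 ≈ 0.967600
step 2 [2y] zero: DF = P = 941/1000 ≈ 0.941000
step 3 [3y] zero: DF = P = 9187/10000 ≈ 0.918700
step 4 [4y] bond c/1=13/200: DF=(22477/20000 − 13/200·(0.967600+0.941000+0.918700))/(1+13/200) = 8827/10000 ≈ 0.882700
step 5 [5y] swap r/1=1471/45629: DF=(1 − 1471/45629·(0.967600+0.941000+0.918700+0.882700))/(1+1471/45629) = 8529/10000 ≈ 0.852900
step 6 [6y] swap r/1=1679/53950: DF=(1 − 1679/53950·(0.967600+0.941000+0.918700+0.882700+0.852900))/(1+1679/53950) = 8321/10000 ≈ 0.832100
step 7 [7y] zero: DF = P = 8197/10000 ≈ 0.819700

1 1 2419/2500
2 2 941/1000
3 3 9187/10000
4 4 8827/10000
5 5 8529/10000
6 6 8321/10000
7 7 8197/10000
DF(3y) is solved at step 3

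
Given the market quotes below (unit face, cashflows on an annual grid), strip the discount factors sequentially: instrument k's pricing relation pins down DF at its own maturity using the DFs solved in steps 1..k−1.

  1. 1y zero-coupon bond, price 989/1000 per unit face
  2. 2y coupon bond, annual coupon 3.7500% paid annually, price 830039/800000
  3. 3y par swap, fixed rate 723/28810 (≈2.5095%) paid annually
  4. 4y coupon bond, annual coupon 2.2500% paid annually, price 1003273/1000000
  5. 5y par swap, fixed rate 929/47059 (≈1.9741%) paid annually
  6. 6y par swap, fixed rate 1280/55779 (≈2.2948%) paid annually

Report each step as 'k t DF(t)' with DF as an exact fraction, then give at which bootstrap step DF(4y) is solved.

step 1 [1y] zero: DF = P = 989/1000 ≈ 0.989000
step 2 [2y] bond c/1=3/80: DF=(830039/800000 − 3/80·(0.989000))/(1+3/80) = 9643/10000 ≈ 0.964300
step 3 [3y] swap r/1=723/28810: DF=(1 − 723/28810·(0.989000+0.964300))/(1+723/28810) = 9277/10000 ≈ 0.927700
step 4 [4y] bond c/1=9/400: DF=(1003273/1000000 − 9/400·(0.989000+0.964300+0.927700))/(1+9/400) = 4589/5000 ≈ 0.917800
step 5 [5y] swap r/1=929/47059: DF=(1 − 929/47059·(0.989000+0.964300+0.927700+0.917800))/(1+929/47059) = 9071/10000 ≈ 0.907100
step 6 [6y] swap r/1=1280/55779: DF=(1 − 1280/55779·(0.989000+0.964300+0.927700+0.917800+0.907100))/(1+1280/55779) = 109/125 ≈ 0.872000

1 1 989/1000
2 2 9643/10000
3 3 9277/10000
4 4 4589/5000
5 5 9071/10000
6 6 109/125
DF(4y) is solved at step 4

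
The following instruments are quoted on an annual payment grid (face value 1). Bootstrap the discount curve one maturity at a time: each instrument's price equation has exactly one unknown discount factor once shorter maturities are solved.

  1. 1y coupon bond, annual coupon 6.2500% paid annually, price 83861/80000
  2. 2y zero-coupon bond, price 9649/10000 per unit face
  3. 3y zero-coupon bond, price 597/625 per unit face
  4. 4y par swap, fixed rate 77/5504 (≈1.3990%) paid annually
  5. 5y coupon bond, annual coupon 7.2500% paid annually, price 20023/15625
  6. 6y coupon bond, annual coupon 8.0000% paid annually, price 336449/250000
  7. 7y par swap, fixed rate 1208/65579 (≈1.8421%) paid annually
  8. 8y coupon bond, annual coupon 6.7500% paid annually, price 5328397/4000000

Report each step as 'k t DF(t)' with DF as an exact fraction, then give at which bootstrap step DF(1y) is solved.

step 1 [1y] bond c/1=1/16: DF=(83861/80000 − 1/16·(0))/(1+1/16) = 4933/5000 ≈ 0.986600
step 2 [2y] zero: DF = P = 9649/10000 ≈ 0.964900
step 3 [3y] zero: DF = P = 597/625 ≈ 0.955200
step 4 [4y] swap r/1=77/5504: DF=(1 − 77/5504·(0.986600+0.964900+0.955200))/(1+77/5504) = 9461/10000 ≈ 0.946100
step 5 [5y] bond c/1=29/400: DF=(20023/15625 − 29/400·(0.986600+0.964900+0.955200+0.946100))/(1+29/400) = 584/625 ≈ 0.934400
step 6 [6y] bond c/1=2/25: DF=(336449/250000 − 2/25·(0.986600+0.964900+0.955200+0.946100+0.934400))/(1+2/25) = 1783/2000 ≈ 0.891500
step 7 [7y] swap r/1=1208/65579: DF=(1 − 1208/65579·(0.986600+0.964900+0.955200+0.946100+0.934400+0.891500))/(1+1208/65579) = 1099/1250 ≈ 0.879200
step 8 [8y] bond c/1=27/400: DF=(5328397/4000000 − 27/400·(0.986600+0.964900+0.955200+0.946100+0.934400+0.891500+0.879200))/(1+27/400) = 2083/2500 ≈ 0.833200

1 1 4933/5000
2 2 9649/10000
3 3 597/625
4 4 9461/10000
5 5 584/625
6 6 1783/2000
7 7 1099/1250
8 8 2083/2500
DF(1y) is solved at step 1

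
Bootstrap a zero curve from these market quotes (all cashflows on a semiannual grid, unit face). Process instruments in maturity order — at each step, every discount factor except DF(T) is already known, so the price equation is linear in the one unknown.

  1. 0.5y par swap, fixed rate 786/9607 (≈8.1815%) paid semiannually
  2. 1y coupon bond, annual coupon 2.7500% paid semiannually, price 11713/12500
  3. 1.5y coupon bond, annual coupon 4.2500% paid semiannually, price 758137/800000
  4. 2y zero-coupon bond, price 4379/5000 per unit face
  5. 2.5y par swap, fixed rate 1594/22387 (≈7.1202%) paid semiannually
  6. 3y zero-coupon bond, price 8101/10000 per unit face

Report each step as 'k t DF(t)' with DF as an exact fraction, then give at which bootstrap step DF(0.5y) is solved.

1 1/2 9607/10000
2 1 9113/10000
3 3/2 889/1000
4 2 4379/5000
5 5/2 4203/5000
6 3 8101/10000
DF(0.5y) is solved at step 1

step 1 [0.5y] swap r/2=393/9607: DF=(1 − 393/9607·(0))/(1+393/9607) = 9607/10000 ≈ 0.960700
step 2 [1y] bond c/2=11/800: DF=(11713/12500 − 11/800·(0.960700))/(1+11/800) = 9113/10000 ≈ 0.911300
step 3 [1.5y] bond c/2=17/800: DF=(758137/800000 − 17/800·(0.960700+0.911300))/(1+17/800) = 889/1000 ≈ 0.889000
step 4 [2y] zero: DF = P = 4379/5000 ≈ 0.875800
step 5 [2.5y] swap r/2=797/22387: DF=(1 − 797/22387·(0.960700+0.911300+0.889000+0.875800))/(1+797/22387) = 4203/5000 ≈ 0.840600
step 6 [3y] zero: DF = P = 8101/10000 ≈ 0.810100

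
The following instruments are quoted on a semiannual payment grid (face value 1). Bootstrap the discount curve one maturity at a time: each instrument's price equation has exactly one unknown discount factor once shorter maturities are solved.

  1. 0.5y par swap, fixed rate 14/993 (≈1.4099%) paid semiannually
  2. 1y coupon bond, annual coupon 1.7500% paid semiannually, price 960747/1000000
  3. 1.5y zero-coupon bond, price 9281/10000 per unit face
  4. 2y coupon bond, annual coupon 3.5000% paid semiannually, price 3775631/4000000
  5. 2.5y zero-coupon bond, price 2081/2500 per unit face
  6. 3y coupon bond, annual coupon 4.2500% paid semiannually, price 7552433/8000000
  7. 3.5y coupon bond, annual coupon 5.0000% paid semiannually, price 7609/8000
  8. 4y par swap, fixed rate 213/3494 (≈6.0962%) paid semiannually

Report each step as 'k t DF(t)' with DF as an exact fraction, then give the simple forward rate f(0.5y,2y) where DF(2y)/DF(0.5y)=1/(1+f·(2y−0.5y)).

step 1 [0.5y] swap r/2=7/993: DF=(1 − 7/993·(0))/(1+7/993) = 993/1000 ≈ 0.993000
step 2 [1y] bond c/2=7/800: DF=(960747/1000000 − 7/800·(0.993000))/(1+7/800) = 4719/5000 ≈ 0.943800
step 3 [1.5y] zero: DF = P = 9281/10000 ≈ 0.928100
step 4 [2y] bond c/2=7/400: DF=(3775631/4000000 − 7/400·(0.993000+0.943800+0.928100))/(1+7/400) = 549/625 ≈ 0.878400
step 5 [2.5y] zero: DF = P = 2081/2500 ≈ 0.832400
step 6 [3y] bond c/2=17/800: DF=(7552433/8000000 − 17/800·(0.993000+0.943800+0.928100+0.878400+0.832400))/(1+17/800) = 2073/2500 ≈ 0.829200
step 7 [3.5y] bond c/2=1/40: DF=(7609/8000 − 1/40·(0.993000+0.943800+0.928100+0.878400+0.832400+0.829200))/(1+1/40) = 7961/10000 ≈ 0.796100
step 8 [4y] swap r/2=213/6988: DF=(1 − 213/6988·(0.993000+0.943800+0.928100+0.878400+0.832400+0.829200+0.796100))/(1+213/6988) = 787/1000 ≈ 0.787000

1 1/2 993/1000
2 1 4719/5000
3 3/2 9281/10000
4 2 549/625
5 5/2 2081/2500
6 3 2073/2500
7 7/2 7961/10000
8 4 787/1000
f(0.5y,2y) = ((993/1000)/(549/625) − 1)/(3/2) = 191/2196 ≈ 8.6976%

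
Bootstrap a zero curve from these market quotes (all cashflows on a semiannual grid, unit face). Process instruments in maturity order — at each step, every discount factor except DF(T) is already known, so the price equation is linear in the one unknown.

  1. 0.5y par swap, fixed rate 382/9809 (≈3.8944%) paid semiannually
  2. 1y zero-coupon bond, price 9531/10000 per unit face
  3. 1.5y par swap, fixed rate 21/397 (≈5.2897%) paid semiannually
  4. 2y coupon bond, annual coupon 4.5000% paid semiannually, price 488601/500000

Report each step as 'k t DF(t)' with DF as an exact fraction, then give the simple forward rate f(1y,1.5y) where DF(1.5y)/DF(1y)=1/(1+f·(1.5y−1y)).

step 1 [0.5y] swap r/2=191/9809: DF=(1 − 191/9809·(0))/(1+191/9809) = 9809/10000 ≈ 0.980900
step 2 [1y] zero: DF = P = 9531/10000 ≈ 0.953100
step 3 [1.5y] swap r/2=21/794: DF=(1 − 21/794·(0.980900+0.953100))/(1+21/794) = 2311/2500 ≈ 0.924400
step 4 [2y] bond c/2=9/400: DF=(488601/500000 − 9/400·(0.980900+0.953100+0.924400))/(1+9/400) = 558/625 ≈ 0.892800

1 1/2 9809/10000
2 1 9531/10000
3 3/2 2311/2500
4 2 558/625
f(1y,1.5y) = ((9531/10000)/(2311/2500) − 1)/(1/2) = 287/4622 ≈ 6.2094%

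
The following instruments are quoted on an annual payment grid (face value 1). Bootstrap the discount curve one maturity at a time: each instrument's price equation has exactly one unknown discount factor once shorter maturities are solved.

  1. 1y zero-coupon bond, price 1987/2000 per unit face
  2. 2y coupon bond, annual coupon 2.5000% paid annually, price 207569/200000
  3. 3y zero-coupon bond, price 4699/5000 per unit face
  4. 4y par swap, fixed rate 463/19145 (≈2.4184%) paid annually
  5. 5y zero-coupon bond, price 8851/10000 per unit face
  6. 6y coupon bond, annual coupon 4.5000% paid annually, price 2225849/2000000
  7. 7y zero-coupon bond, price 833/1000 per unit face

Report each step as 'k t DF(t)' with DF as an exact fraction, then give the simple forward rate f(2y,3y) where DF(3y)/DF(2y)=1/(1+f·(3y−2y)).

step 1 [1y] zero: DF = P = 1987/2000 ≈ 0.993500
step 2 [2y] bond c/1=1/40: DF=(207569/200000 − 1/40·(0.993500))/(1+1/40) = 9883/10000 ≈ 0.988300
step 3 [3y] zero: DF = P = 4699/5000 ≈ 0.939800
step 4 [4y] swap r/1=463/19145: DF=(1 − 463/19145·(0.993500+0.988300+0.939800))/(1+463/19145) = 4537/5000 ≈ 0.907400
step 5 [5y] zero: DF = P = 8851/10000 ≈ 0.885100
step 6 [6y] bond c/1=9/200: DF=(2225849/2000000 − 9/200·(0.993500+0.988300+0.939800+0.907400+0.885100))/(1+9/200) = 431/500 ≈ 0.862000
step 7 [7y] zero: DF = P = 833/1000 ≈ 0.833000

1 1 1987/2000
2 2 9883/10000
3 3 4699/5000
4 4 4537/5000
5 5 8851/10000
6 6 431/500
7 7 833/1000
f(2y,3y) = ((9883/10000)/(4699/5000) − 1)/(1) = 485/9398 ≈ 5.1607%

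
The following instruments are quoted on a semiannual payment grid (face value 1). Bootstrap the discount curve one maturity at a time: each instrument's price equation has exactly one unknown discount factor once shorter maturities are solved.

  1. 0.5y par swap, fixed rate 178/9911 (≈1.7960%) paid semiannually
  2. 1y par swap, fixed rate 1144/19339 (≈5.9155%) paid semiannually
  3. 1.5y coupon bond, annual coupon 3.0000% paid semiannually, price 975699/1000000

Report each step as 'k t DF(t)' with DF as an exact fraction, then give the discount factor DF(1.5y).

1 1/2 9911/10000
2 1 2357/2500
3 3/2 9327/10000
DF(1.5y) = 9327/10000 ≈ 0.932700

step 1 [0.5y] swap r/2=89/9911: DF=(1 − 89/9911·(0))/(1+89/9911) = 9911/10000 ≈ 0.991100
step 2 [1y] swap r/2=572/19339: DF=(1 − 572/19339·(0.991100))/(1+572/19339) = 2357/2500 ≈ 0.942800
step 3 [1.5y] bond c/2=3/200: DF=(975699/1000000 − 3/200·(0.991100+0.942800))/(1+3/200) = 9327/10000 ≈ 0.932700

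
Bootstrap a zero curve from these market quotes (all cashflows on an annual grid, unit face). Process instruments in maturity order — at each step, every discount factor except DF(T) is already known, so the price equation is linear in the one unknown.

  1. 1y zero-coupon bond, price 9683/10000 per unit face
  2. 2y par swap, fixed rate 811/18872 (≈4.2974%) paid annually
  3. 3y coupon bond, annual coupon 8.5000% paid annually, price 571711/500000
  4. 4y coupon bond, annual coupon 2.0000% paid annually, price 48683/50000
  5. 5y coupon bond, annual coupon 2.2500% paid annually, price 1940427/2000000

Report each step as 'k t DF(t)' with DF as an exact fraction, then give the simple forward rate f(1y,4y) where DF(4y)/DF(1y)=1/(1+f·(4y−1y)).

step 1 [1y] zero: DF = P = 9683/10000 ≈ 0.968300
step 2 [2y] swap r/1=811/18872: DF=(1 − 811/18872·(0.968300))/(1+811/18872) = 9189/10000 ≈ 0.918900
step 3 [3y] bond c/1=17/200: DF=(571711/500000 − 17/200·(0.968300+0.918900))/(1+17/200) = 453/500 ≈ 0.906000
step 4 [4y] bond c/1=1/50: DF=(48683/50000 − 1/50·(0.968300+0.918900+0.906000))/(1+1/50) = 4499/5000 ≈ 0.899800
step 5 [5y] bond c/1=9/400: DF=(1940427/2000000 − 9/400·(0.968300+0.918900+0.906000+0.899800))/(1+9/400) = 2169/2500 ≈ 0.867600

1 1 9683/10000
2 2 9189/10000
3 3 453/500
4 4 4499/5000
5 5 2169/2500
f(1y,4y) = ((9683/10000)/(4499/5000) − 1)/(3) = 685/26994 ≈ 2.5376%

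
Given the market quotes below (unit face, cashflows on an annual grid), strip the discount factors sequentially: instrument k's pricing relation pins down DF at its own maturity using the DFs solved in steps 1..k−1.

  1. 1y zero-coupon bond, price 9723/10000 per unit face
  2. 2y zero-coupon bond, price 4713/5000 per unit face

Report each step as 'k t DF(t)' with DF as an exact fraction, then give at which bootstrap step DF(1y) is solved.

step 1 [1y] zero: DF = P = 9723/10000 ≈ 0.972300
step 2 [2y] zero: DF = P = 4713/5000 ≈ 0.942600

1 1 9723/10000
2 2 4713/5000
DF(1y) is solved at step 1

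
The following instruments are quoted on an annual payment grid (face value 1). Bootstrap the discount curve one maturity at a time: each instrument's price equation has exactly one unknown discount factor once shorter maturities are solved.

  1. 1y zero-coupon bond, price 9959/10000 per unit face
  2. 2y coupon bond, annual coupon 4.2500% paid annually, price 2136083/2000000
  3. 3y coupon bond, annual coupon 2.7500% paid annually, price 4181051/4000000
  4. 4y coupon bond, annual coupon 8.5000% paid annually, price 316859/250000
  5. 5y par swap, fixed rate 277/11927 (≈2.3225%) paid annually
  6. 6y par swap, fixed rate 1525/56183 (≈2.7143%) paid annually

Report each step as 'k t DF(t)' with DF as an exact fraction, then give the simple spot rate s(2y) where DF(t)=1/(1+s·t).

1 1 9959/10000
2 2 9839/10000
3 3 9643/10000
4 4 15/16
5 5 2223/2500
6 6 339/400
s(2y) = (1/(9839/10000) − 1)/(2) = 161/19678 ≈ 0.8182%

step 1 [1y] zero: DF = P = 9959/10000 ≈ 0.995900
step 2 [2y] bond c/1=17/400: DF=(2136083/2000000 − 17/400·(0.995900))/(1+17/400) = 9839/10000 ≈ 0.983900
step 3 [3y] bond c/1=11/400: DF=(4181051/4000000 − 11/400·(0.995900+0.983900))/(1+11/400) = 9643/10000 ≈ 0.964300
step 4 [4y] bond c/1=17/200: DF=(316859/250000 − 17/200·(0.995900+0.983900+0.964300))/(1+17/200) = 15/16 ≈ 0.937500
step 5 [5y] swap r/1=277/11927: DF=(1 − 277/11927·(0.995900+0.983900+0.964300+0.937500))/(1+277/11927) = 2223/2500 ≈ 0.889200
step 6 [6y] swap r/1=1525/56183: DF=(1 − 1525/56183·(0.995900+0.983900+0.964300+0.937500+0.889200))/(1+1525/56183) = 339/400 ≈ 0.847500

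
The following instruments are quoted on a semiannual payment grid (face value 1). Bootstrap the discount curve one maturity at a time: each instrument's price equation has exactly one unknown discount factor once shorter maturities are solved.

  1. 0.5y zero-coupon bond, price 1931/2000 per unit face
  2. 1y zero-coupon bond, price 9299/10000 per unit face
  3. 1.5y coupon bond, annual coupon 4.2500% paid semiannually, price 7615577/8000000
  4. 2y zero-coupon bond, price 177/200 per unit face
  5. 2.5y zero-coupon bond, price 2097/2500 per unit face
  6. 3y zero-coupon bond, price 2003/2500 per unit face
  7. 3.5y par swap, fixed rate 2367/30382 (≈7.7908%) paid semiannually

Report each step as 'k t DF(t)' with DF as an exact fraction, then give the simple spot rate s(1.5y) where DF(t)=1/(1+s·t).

step 1 [0.5y] zero: DF = P = 1931/2000 ≈ 0.965500
step 2 [1y] zero: DF = P = 9299/10000 ≈ 0.929900
step 3 [1.5y] bond c/2=17/800: DF=(7615577/8000000 − 17/800·(0.965500+0.929900))/(1+17/800) = 8927/10000 ≈ 0.892700
step 4 [2y] zero: DF = P = 177/200 ≈ 0.885000
step 5 [2.5y] zero: DF = P = 2097/2500 ≈ 0.838800
step 6 [3y] zero: DF = P = 2003/2500 ≈ 0.801200
step 7 [3.5y] swap r/2=2367/60764: DF=(1 − 2367/60764·(0.965500+0.929900+0.892700+0.885000+0.838800+0.801200))/(1+2367/60764) = 7633/10000 ≈ 0.763300

1 1/2 1931/2000
2 1 9299/10000
3 3/2 8927/10000
4 2 177/200
5 5/2 2097/2500
6 3 2003/2500
7 7/2 7633/10000
s(1.5y) = (1/(8927/10000) − 1)/(3/2) = 2146/26781 ≈ 8.0131%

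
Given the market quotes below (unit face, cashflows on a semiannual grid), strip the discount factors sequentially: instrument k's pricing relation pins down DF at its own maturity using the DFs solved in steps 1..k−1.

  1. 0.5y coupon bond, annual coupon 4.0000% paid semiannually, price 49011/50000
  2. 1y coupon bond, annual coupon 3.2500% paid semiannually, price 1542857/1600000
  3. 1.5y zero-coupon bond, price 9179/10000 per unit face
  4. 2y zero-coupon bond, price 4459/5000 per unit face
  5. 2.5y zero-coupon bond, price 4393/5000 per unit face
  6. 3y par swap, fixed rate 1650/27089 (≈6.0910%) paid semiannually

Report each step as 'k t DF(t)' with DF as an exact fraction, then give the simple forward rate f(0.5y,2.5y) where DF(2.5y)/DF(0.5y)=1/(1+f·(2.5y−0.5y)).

step 1 [0.5y] bond c/2=1/50: DF=(49011/50000 − 1/50·(0))/(1+1/50) = 961/1000 ≈ 0.961000
step 2 [1y] bond c/2=13/800: DF=(1542857/1600000 − 13/800·(0.961000))/(1+13/800) = 1867/2000 ≈ 0.933500
step 3 [1.5y] zero: DF = P = 9179/10000 ≈ 0.917900
step 4 [2y] zero: DF = P = 4459/5000 ≈ 0.891800
step 5 [2.5y] zero: DF = P = 4393/5000 ≈ 0.878600
step 6 [3y] swap r/2=825/27089: DF=(1 − 825/27089·(0.961000+0.933500+0.917900+0.891800+0.878600))/(1+825/27089) = 167/200 ≈ 0.835000

1 1/2 961/1000
2 1 1867/2000
3 3/2 9179/10000
4 2 4459/5000
5 5/2 4393/5000
6 3 167/200
f(0.5y,2.5y) = ((961/1000)/(4393/5000) − 1)/(2) = 206/4393 ≈ 4.6893%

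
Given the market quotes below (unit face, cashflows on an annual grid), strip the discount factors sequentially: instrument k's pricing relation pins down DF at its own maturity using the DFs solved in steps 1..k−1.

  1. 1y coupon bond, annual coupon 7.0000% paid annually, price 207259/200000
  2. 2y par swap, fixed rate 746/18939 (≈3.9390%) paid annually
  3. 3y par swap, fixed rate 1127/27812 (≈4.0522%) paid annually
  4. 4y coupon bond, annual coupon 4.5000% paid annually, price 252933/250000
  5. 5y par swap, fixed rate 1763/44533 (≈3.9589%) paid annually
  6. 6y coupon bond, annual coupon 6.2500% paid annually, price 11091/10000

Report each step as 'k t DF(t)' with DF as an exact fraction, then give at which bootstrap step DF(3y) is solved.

1 1 1937/2000
2 2 4627/5000
3 3 8873/10000
4 4 2121/2500
5 5 8237/10000
6 6 7819/10000
DF(3y) is solved at step 3

step 1 [1y] bond c/1=7/100: DF=(207259/200000 − 7/100·(0))/(1+7/100) = 1937/2000 ≈ 0.968500
step 2 [2y] swap r/1=746/18939: DF=(1 − 746/18939·(0.968500))/(1+746/18939) = 4627/5000 ≈ 0.925400
step 3 [3y] swap r/1=1127/27812: DF=(1 − 1127/27812·(0.968500+0.925400))/(1+1127/27812) = 8873/10000 ≈ 0.887300
step 4 [4y] bond c/1=9/200: DF=(252933/250000 − 9/200·(0.968500+0.925400+0.887300))/(1+9/200) = 2121/2500 ≈ 0.848400
step 5 [5y] swap r/1=1763/44533: DF=(1 − 1763/44533·(0.968500+0.925400+0.887300+0.848400))/(1+1763/44533) = 8237/10000 ≈ 0.823700
step 6 [6y] bond c/1=1/16: DF=(11091/10000 − 1/16·(0.968500+0.925400+0.887300+0.848400+0.823700))/(1+1/16) = 7819/10000 ≈ 0.781900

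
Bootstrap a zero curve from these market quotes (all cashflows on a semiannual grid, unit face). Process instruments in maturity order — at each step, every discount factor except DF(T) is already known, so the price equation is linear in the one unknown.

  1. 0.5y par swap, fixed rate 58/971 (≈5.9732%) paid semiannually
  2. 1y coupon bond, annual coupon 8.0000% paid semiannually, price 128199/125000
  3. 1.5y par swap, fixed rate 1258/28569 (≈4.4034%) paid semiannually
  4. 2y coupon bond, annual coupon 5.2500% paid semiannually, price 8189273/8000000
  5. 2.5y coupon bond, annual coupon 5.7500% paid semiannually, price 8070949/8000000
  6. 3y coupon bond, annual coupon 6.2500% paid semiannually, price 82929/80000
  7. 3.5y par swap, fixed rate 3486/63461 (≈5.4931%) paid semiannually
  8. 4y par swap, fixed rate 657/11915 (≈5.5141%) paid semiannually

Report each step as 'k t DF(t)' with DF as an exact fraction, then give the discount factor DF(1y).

step 1 [0.5y] swap r/2=29/971: DF=(1 − 29/971·(0))/(1+29/971) = 971/1000 ≈ 0.971000
step 2 [1y] bond c/2=1/25: DF=(128199/125000 − 1/25·(0.971000))/(1+1/25) = 593/625 ≈ 0.948800
step 3 [1.5y] swap r/2=629/28569: DF=(1 − 629/28569·(0.971000+0.948800))/(1+629/28569) = 9371/10000 ≈ 0.937100
step 4 [2y] bond c/2=21/800: DF=(8189273/8000000 − 21/800·(0.971000+0.948800+0.937100))/(1+21/800) = 2311/2500 ≈ 0.924400
step 5 [2.5y] bond c/2=23/800: DF=(8070949/8000000 − 23/800·(0.971000+0.948800+0.937100+0.924400))/(1+23/800) = 7/8 ≈ 0.875000
step 6 [3y] bond c/2=1/32: DF=(82929/80000 − 1/32·(0.971000+0.948800+0.937100+0.924400+0.875000))/(1+1/32) = 8641/10000 ≈ 0.864100
step 7 [3.5y] swap r/2=1743/63461: DF=(1 − 1743/63461·(0.971000+0.948800+0.937100+0.924400+0.875000+0.864100))/(1+1743/63461) = 8257/10000 ≈ 0.825700
step 8 [4y] swap r/2=657/23830: DF=(1 − 657/23830·(0.971000+0.948800+0.937100+0.924400+0.875000+0.864100+0.825700))/(1+657/23830) = 8029/10000 ≈ 0.802900

1 1/2 971/1000
2 1 593/625
3 3/2 9371/10000
4 2 2311/2500
5 5/2 7/8
6 3 8641/10000
7 7/2 8257/10000
8 4 8029/10000
DF(1y) = 593/625 ≈ 0.948800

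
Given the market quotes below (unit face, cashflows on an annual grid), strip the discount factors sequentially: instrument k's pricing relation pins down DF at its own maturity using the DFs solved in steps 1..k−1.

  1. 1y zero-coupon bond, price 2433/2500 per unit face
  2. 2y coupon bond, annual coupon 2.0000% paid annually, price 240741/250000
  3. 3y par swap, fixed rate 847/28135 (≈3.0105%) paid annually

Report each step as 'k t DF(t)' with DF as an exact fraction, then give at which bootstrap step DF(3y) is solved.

step 1 [1y] zero: DF = P = 2433/2500 ≈ 0.973200
step 2 [2y] bond c/1=1/50: DF=(240741/250000 − 1/50·(0.973200))/(1+1/50) = 37/40 ≈ 0.925000
step 3 [3y] swap r/1=847/28135: DF=(1 − 847/28135·(0.973200+0.925000))/(1+847/28135) = 9153/10000 ≈ 0.915300

1 1 2433/2500
2 2 37/40
3 3 9153/10000
DF(3y) is solved at step 3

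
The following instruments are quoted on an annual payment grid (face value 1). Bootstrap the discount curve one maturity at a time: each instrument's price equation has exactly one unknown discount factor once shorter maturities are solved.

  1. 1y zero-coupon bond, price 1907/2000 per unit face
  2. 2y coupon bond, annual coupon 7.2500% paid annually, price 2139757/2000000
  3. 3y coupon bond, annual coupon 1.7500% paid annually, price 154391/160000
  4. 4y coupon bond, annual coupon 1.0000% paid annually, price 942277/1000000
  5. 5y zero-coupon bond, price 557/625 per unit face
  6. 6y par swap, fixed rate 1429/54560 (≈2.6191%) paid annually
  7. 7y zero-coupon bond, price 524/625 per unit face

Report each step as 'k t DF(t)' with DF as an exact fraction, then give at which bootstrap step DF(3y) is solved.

1 1 1907/2000
2 2 9331/10000
3 3 9159/10000
4 4 2263/2500
5 5 557/625
6 6 8571/10000
7 7 524/625
DF(3y) is solved at step 3

step 1 [1y] zero: DF = P = 1907/2000 ≈ 0.953500
step 2 [2y] bond c/1=29/400: DF=(2139757/2000000 − 29/400·(0.953500))/(1+29/400) = 9331/10000 ≈ 0.933100
step 3 [3y] bond c/1=7/400: DF=(154391/160000 − 7/400·(0.953500+0.933100))/(1+7/400) = 9159/10000 ≈ 0.915900
step 4 [4y] bond c/1=1/100: DF=(942277/1000000 − 1/100·(0.953500+0.933100+0.915900))/(1+1/100) = 2263/2500 ≈ 0.905200
step 5 [5y] zero: DF = P = 557/625 ≈ 0.891200
step 6 [6y] swap r/1=1429/54560: DF=(1 − 1429/54560·(0.953500+0.933100+0.915900+0.905200+0.891200))/(1+1429/54560) = 8571/10000 ≈ 0.857100
step 7 [7y] zero: DF = P = 524/625 ≈ 0.838400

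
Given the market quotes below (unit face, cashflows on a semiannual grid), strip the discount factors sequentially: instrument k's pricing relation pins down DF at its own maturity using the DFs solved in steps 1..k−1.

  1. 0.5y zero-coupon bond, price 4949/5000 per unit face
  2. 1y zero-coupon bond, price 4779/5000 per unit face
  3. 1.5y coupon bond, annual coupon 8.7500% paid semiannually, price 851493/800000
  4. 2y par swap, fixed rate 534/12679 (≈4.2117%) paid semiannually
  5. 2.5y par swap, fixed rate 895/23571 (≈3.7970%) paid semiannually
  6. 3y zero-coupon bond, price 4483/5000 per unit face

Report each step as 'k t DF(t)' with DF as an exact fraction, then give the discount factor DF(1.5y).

1 1/2 4949/5000
2 1 4779/5000
3 3/2 4691/5000
4 2 9199/10000
5 5/2 1821/2000
6 3 4483/5000
DF(1.5y) = 4691/5000 ≈ 0.938200

step 1 [0.5y] zero: DF = P = 4949/5000 ≈ 0.989800
step 2 [1y] zero: DF = P = 4779/5000 ≈ 0.955800
step 3 [1.5y] bond c/2=7/160: DF=(851493/800000 − 7/160·(0.989800+0.955800))/(1+7/160) = 4691/5000 ≈ 0.938200
step 4 [2y] swap r/2=267/12679: DF=(1 − 267/12679·(0.989800+0.955800+0.938200))/(1+267/12679) = 9199/10000 ≈ 0.919900
step 5 [2.5y] swap r/2=895/47142: DF=(1 − 895/47142·(0.989800+0.955800+0.938200+0.919900))/(1+895/47142) = 1821/2000 ≈ 0.910500
step 6 [3y] zero: DF = P = 4483/5000 ≈ 0.896600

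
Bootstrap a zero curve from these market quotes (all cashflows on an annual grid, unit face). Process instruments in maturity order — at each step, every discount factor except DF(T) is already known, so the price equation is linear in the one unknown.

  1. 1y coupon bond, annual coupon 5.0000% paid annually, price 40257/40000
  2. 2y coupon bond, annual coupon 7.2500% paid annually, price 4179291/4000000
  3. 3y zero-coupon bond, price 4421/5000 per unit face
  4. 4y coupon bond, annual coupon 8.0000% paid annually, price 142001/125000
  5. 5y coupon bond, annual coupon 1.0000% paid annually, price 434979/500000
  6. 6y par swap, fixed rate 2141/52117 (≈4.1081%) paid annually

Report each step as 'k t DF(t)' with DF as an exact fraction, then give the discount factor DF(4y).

1 1 1917/2000
2 2 4547/5000
3 3 4421/5000
4 4 106/125
5 5 8257/10000
6 6 7859/10000
DF(4y) = 106/125 ≈ 0.848000

step 1 [1y] bond c/1=1/20: DF=(40257/40000 − 1/20·(0))/(1+1/20) = 1917/2000 ≈ 0.958500
step 2 [2y] bond c/1=29/400: DF=(4179291/4000000 − 29/400·(0.958500))/(1+29/400) = 4547/5000 ≈ 0.909400
step 3 [3y] zero: DF = P = 4421/5000 ≈ 0.884200
step 4 [4y] bond c/1=2/25: DF=(142001/125000 − 2/25·(0.958500+0.909400+0.884200))/(1+2/25) = 106/125 ≈ 0.848000
step 5 [5y] bond c/1=1/100: DF=(434979/500000 − 1/100·(0.958500+0.909400+0.884200+0.848000))/(1+1/100) = 8257/10000 ≈ 0.825700
step 6 [6y] swap r/1=2141/52117: DF=(1 − 2141/52117·(0.958500+0.909400+0.884200+0.848000+0.825700))/(1+2141/52117) = 7859/10000 ≈ 0.785900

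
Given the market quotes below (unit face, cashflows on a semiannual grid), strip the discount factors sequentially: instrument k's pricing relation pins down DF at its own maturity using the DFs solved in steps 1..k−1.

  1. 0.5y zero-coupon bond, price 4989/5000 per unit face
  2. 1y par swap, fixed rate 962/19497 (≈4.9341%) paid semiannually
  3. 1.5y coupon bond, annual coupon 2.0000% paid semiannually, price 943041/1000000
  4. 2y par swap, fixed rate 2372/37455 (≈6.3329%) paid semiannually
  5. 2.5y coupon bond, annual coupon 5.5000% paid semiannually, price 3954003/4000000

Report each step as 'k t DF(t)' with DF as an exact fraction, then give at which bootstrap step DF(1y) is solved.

step 1 [0.5y] zero: DF = P = 4989/5000 ≈ 0.997800
step 2 [1y] swap r/2=481/19497: DF=(1 − 481/19497·(0.997800))/(1+481/19497) = 9519/10000 ≈ 0.951900
step 3 [1.5y] bond c/2=1/100: DF=(943041/1000000 − 1/100·(0.997800+0.951900))/(1+1/100) = 1143/1250 ≈ 0.914400
step 4 [2y] swap r/2=1186/37455: DF=(1 − 1186/37455·(0.997800+0.951900+0.914400))/(1+1186/37455) = 4407/5000 ≈ 0.881400
step 5 [2.5y] bond c/2=11/400: DF=(3954003/4000000 − 11/400·(0.997800+0.951900+0.914400+0.881400))/(1+11/400) = 4309/5000 ≈ 0.861800

1 1/2 4989/5000
2 1 9519/10000
3 3/2 1143/1250
4 2 4407/5000
5 5/2 4309/5000
DF(1y) is solved at step 2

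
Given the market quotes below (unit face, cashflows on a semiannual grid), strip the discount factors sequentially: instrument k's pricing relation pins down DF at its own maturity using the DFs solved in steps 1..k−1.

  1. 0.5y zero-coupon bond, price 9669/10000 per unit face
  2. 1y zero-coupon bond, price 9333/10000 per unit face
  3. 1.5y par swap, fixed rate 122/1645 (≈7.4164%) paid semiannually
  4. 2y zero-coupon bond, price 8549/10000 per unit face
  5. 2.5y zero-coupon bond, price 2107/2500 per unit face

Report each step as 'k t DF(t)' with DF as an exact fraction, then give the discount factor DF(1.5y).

step 1 [0.5y] zero: DF = P = 9669/10000 ≈ 0.966900
step 2 [1y] zero: DF = P = 9333/10000 ≈ 0.933300
step 3 [1.5y] swap r/2=61/1645: DF=(1 − 61/1645·(0.966900+0.933300))/(1+61/1645) = 8963/10000 ≈ 0.896300
step 4 [2y] zero: DF = P = 8549/10000 ≈ 0.854900
step 5 [2.5y] zero: DF = P = 2107/2500 ≈ 0.842800

1 1/2 9669/10000
2 1 9333/10000
3 3/2 8963/10000
4 2 8549/10000
5 5/2 2107/2500
DF(1.5y) = 8963/10000 ≈ 0.896300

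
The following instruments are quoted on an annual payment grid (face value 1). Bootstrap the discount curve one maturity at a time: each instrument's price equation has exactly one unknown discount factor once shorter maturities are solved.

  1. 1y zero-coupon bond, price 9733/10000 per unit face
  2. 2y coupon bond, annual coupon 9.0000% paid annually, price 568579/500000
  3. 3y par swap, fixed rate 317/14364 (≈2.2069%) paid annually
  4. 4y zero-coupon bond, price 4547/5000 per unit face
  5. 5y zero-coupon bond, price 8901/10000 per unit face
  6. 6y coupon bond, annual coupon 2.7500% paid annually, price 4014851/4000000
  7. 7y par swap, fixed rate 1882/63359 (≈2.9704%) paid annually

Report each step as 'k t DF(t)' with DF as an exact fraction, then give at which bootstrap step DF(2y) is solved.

step 1 [1y] zero: DF = P = 9733/10000 ≈ 0.973300
step 2 [2y] bond c/1=9/100: DF=(568579/500000 − 9/100·(0.973300))/(1+9/100) = 9629/10000 ≈ 0.962900
step 3 [3y] swap r/1=317/14364: DF=(1 − 317/14364·(0.973300+0.962900))/(1+317/14364) = 4683/5000 ≈ 0.936600
step 4 [4y] zero: DF = P = 4547/5000 ≈ 0.909400
step 5 [5y] zero: DF = P = 8901/10000 ≈ 0.890100
step 6 [6y] bond c/1=11/400: DF=(4014851/4000000 − 11/400·(0.973300+0.962900+0.936600+0.909400+0.890100))/(1+11/400) = 4259/5000 ≈ 0.851800
step 7 [7y] swap r/1=1882/63359: DF=(1 − 1882/63359·(0.973300+0.962900+0.936600+0.909400+0.890100+0.851800))/(1+1882/63359) = 4059/5000 ≈ 0.811800

1 1 9733/10000
2 2 9629/10000
3 3 4683/5000
4 4 4547/5000
5 5 8901/10000
6 6 4259/5000
7 7 4059/5000
DF(2y) is solved at step 2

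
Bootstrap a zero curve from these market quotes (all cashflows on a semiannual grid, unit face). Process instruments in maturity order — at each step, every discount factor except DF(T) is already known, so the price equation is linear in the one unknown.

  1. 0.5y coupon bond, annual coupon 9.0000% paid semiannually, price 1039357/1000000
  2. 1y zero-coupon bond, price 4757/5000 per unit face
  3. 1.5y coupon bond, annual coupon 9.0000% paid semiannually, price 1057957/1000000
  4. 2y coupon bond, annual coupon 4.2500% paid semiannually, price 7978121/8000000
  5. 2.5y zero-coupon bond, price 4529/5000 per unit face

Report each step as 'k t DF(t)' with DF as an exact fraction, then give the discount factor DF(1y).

step 1 [0.5y] bond c/2=9/200: DF=(1039357/1000000 − 9/200·(0))/(1+9/200) = 4973/5000 ≈ 0.994600
step 2 [1y] zero: DF = P = 4757/5000 ≈ 0.951400
step 3 [1.5y] bond c/2=9/200: DF=(1057957/1000000 − 9/200·(0.994600+0.951400))/(1+9/200) = 4643/5000 ≈ 0.928600
step 4 [2y] bond c/2=17/800: DF=(7978121/8000000 − 17/800·(0.994600+0.951400+0.928600))/(1+17/800) = 9167/10000 ≈ 0.916700
step 5 [2.5y] zero: DF = P = 4529/5000 ≈ 0.905800

1 1/2 4973/5000
2 1 4757/5000
3 3/2 4643/5000
4 2 9167/10000
5 5/2 4529/5000
DF(1y) = 4757/5000 ≈ 0.951400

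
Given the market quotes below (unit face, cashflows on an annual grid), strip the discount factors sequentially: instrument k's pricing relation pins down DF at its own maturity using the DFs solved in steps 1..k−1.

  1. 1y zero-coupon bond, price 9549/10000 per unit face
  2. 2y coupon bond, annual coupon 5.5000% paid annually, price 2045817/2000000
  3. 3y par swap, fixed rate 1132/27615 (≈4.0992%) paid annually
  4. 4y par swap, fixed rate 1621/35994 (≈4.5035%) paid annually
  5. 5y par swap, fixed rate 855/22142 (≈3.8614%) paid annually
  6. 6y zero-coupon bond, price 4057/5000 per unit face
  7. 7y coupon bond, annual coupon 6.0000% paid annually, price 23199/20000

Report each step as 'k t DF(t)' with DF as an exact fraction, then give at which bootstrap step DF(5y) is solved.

1 1 9549/10000
2 2 4599/5000
3 3 2217/2500
4 4 8379/10000
5 5 829/1000
6 6 4057/5000
7 7 7977/10000
DF(5y) is solved at step 5

step 1 [1y] zero: DF = P = 9549/10000 ≈ 0.954900
step 2 [2y] bond c/1=11/200: DF=(2045817/2000000 − 11/200·(0.954900))/(1+11/200) = 4599/5000 ≈ 0.919800
step 3 [3y] swap r/1=1132/27615: DF=(1 − 1132/27615·(0.954900+0.919800))/(1+1132/27615) = 2217/2500 ≈ 0.886800
step 4 [4y] swap r/1=1621/35994: DF=(1 − 1621/35994·(0.954900+0.919800+0.886800))/(1+1621/35994) = 8379/10000 ≈ 0.837900
step 5 [5y] swap r/1=855/22142: DF=(1 − 855/22142·(0.954900+0.919800+0.886800+0.837900))/(1+855/22142) = 829/1000 ≈ 0.829000
step 6 [6y] zero: DF = P = 4057/5000 ≈ 0.811400
step 7 [7y] bond c/1=3/50: DF=(23199/20000 − 3/50·(0.954900+0.919800+0.886800+0.837900+0.829000+0.811400))/(1+3/50) = 7977/10000 ≈ 0.797700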